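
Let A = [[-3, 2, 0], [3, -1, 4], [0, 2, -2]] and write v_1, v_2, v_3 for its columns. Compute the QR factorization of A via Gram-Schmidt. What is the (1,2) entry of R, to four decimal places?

v_1 = (-3, 3, 0); ‖v_1‖ = 4.2426, so q_1 = (-0.7071, 0.7071, 0.0000).
r_{12} = q_1·v_2 = -2.1213.

r_{12} = -2.1213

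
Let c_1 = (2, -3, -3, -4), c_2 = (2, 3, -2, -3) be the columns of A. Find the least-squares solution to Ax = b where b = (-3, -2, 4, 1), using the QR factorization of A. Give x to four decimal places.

c_1 = (2, -3, -3, -4); ‖c_1‖ = 6.1644, so e_1 = (0.3244, -0.4867, -0.4867, -0.6489).
e_1·c_2 = 0.3244·2 + (-0.4867)·3 + (-0.4867)·(-2) + (-0.6489)·(-3) = 2.1089.
u_2 = c_2 − 2.1089·e_1 = (1.3158, 4.0263, -0.9737, -1.6316).
‖u_2‖ = 4.6425, so e_2 = (0.2834, 0.8673, -0.2097, -0.3514).
Qᵀb = (-2.5955, -3.7752).
Back-substitute: x_2 = -3.7752/4.6425 = -0.8132.
x_1 = (-2.5955 − 2.1089·(-0.8132))/6.1644 = -0.1429.

x = (-0.1429, -0.8132)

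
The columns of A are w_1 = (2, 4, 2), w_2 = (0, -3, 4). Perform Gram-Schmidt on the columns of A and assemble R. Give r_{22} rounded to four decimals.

w_1 = (2, 4, 2); ‖w_1‖ = 4.8990, so q_1 = (0.4082, 0.8165, 0.4082).
q_1·w_2 = 0.4082·0 + 0.8165·(-3) + 0.4082·4 = -0.8165.
u_2 = w_2 + 0.8165·q_1 = (0.3333, -2.3333, 4.3333).
r_{22} = ‖u_2‖ = 4.9329.

r_{22} = 4.9329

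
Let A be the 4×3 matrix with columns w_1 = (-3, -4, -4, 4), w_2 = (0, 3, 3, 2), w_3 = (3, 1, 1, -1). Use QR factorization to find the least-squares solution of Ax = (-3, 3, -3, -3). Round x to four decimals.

w_1 = (-3, -4, -4, 4); ‖w_1‖ = 7.5498, so e_1 = (-0.3974, -0.5298, -0.5298, 0.5298).
e_1·w_2 = (-0.3974)·0 + (-0.5298)·3 + (-0.5298)·3 + 0.5298·2 = -2.1193.
u_2 = w_2 + 2.1193·e_1 = (-0.8421, 1.8772, 1.8772, 3.1228).
‖u_2‖ = 4.1843, so e_2 = (-0.2013, 0.4486, 0.4486, 0.7463).
e_1·w_3 = (-0.3974)·3 + (-0.5298)·1 + (-0.5298)·1 + 0.5298·(-1) = -2.7815; e_2·w_3 = (-0.2013)·3 + 0.4486·1 + 0.4486·1 + 0.7463·(-1) = -0.4528.
u_3 = w_3 + 2.7815·e_1 + 0.4528·e_2 = (1.8036, -0.2705, -0.2705, 0.8116).
‖u_3‖ = 2.0145, so e_3 = (0.8953, -0.1343, -0.1343, 0.4029).
Qᵀb = (-0.3974, -1.6352, -3.8947).
Back-substitute: x_3 = -3.8947/2.0145 = -1.9333.
x_2 = (-1.6352 + 0.4528·(-1.9333))/4.1843 = -0.6000.
x_1 = (-0.3974 + 2.1193·(-0.6000) + 2.7815·(-1.9333))/7.5498 = -0.9333.

x = (-0.9333, -0.6000, -1.9333)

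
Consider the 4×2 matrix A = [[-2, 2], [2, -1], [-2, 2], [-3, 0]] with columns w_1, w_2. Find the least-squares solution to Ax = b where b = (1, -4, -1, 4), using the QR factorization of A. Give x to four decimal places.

w_1 = (-2, 2, -2, -3); ‖w_1‖ = 4.5826, so q_1 = (-0.4364, 0.4364, -0.4364, -0.6547).
q_1·w_2 = (-0.4364)·2 + 0.4364·(-1) + (-0.4364)·2 + (-0.6547)·0 = -2.1822.
u_2 = w_2 + 2.1822·q_1 = (1.0476, -0.0476, 1.0476, -1.4286).
‖u_2‖ = 2.0587, so q_2 = (0.5089, -0.0231, 0.5089, -0.6939).
Qᵀb = (-4.3644, -2.6832).
Back-substitute: x_2 = -2.6832/2.0587 = -1.3034.
x_1 = (-4.3644 + 2.1822·(-1.3034))/4.5826 = -1.5730.

x = (-1.5730, -1.3034)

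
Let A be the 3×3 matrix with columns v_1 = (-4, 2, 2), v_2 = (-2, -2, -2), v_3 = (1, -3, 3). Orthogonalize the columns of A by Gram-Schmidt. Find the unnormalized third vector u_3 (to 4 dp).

e_1 = v_1/‖v_1‖ = (-4, 2, 2)/4.8990 = (-0.8165, 0.4082, 0.4082).
r_{12} = e_1·v_2 = 0.0000.
u_2 = v_2 + 0.0000·e_1 = (-2.0000, -2.0000, -2.0000).
‖u_2‖ = 3.4641, so e_2 = (-0.5774, -0.5774, -0.5774).
r_{13} = e_1·v_3 = -0.8165; r_{23} = e_2·v_3 = -0.5774.
u_3 = v_3 + 0.8165·e_1 + 0.5774·e_2 = (0.0000, -3.0000, 3.0000).

u_3 = (0.0000, -3.0000, 3.0000)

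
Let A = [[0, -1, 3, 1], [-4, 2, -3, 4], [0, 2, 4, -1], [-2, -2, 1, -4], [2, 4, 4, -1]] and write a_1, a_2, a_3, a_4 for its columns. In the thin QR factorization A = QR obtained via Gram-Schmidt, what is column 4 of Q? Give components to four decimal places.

e_4 = (0.7252, 0.2004, -0.0185, -0.6207, -0.2199)

a_1 = (0, -4, 0, -2, 2); ‖a_1‖ = 4.8990, so e_1 = (0.0000, -0.8165, 0.0000, -0.4082, 0.4082).
e_1·a_2 = 0.0000·(-1) + (-0.8165)·2 + 0.0000·2 + (-0.4082)·(-2) + 0.4082·4 = 0.8165.
u_2 = a_2 − 0.8165·e_1 = (-1.0000, 2.6667, 2.0000, -1.6667, 3.6667).
‖u_2‖ = 5.3229, so e_2 = (-0.1879, 0.5010, 0.3757, -0.3131, 0.6888).
e_1·a_3 = 0.0000·3 + (-0.8165)·(-3) + 0.0000·4 + (-0.4082)·1 + 0.4082·4 = 3.6742; e_2·a_3 = (-0.1879)·3 + 0.5010·(-3) + 0.3757·4 + (-0.3131)·1 + 0.6888·4 = 1.8787.
u_3 = a_3 − 3.6742·e_1 − 1.8787·e_2 = (3.3529, -0.9412, 3.2941, 3.0882, 1.2059).
‖u_3‖ = 5.8284, so e_3 = (0.5753, -0.1615, 0.5652, 0.5299, 0.2069).
e_1·a_4 = 0.0000·1 + (-0.8165)·4 + 0.0000·(-1) + (-0.4082)·(-4) + 0.4082·(-1) = -2.0412; e_2·a_4 = (-0.1879)·1 + 0.5010·4 + 0.3757·(-1) + (-0.3131)·(-4) + 0.6888·(-1) = 2.0039; e_3·a_4 = 0.5753·1 + (-0.1615)·4 + 0.5652·(-1) + 0.5299·(-4) + 0.2069·(-1) = -2.9622.
u_4 = a_4 + 2.0412·e_1 − 2.0039·e_2 + 2.9622·e_3 = (3.0805, 0.8511, -0.0788, -2.6364, -0.9342).
‖u_4‖ = 4.2477, so e_4 = (0.7252, 0.2004, -0.0185, -0.6207, -0.2199).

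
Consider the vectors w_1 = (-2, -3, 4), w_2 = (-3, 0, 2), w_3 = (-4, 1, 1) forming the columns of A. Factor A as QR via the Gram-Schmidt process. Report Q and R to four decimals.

Q = [[-0.3714, -0.8144, -0.4460], [-0.5571, 0.5797, -0.5946], [0.7428, 0.0276, -0.6690]], R = [[5.3852, 2.5997, 1.6713], [0.0000, 2.4983, 3.8647], [0.0000, 0.0000, 0.5203]]

w_1 = (-2, -3, 4); ‖w_1‖ = 5.3852, so e_1 = (-0.3714, -0.5571, 0.7428).
e_1·w_2 = (-0.3714)·(-3) + (-0.5571)·0 + 0.7428·2 = 2.5997.
u_2 = w_2 − 2.5997·e_1 = (-2.0345, 1.4483, 0.0690).
‖u_2‖ = 2.4983, so e_2 = (-0.8144, 0.5797, 0.0276).
e_1·w_3 = (-0.3714)·(-4) + (-0.5571)·1 + 0.7428·1 = 1.6713; e_2·w_3 = (-0.8144)·(-4) + 0.5797·1 + 0.0276·1 = 3.8647.
u_3 = w_3 − 1.6713·e_1 − 3.8647·e_2 = (-0.2320, -0.3094, -0.3481).
‖u_3‖ = 0.5203, so e_3 = (-0.4460, -0.5946, -0.6690).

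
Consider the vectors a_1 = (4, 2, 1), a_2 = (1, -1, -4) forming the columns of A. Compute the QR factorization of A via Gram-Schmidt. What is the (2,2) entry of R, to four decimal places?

a_1 = (4, 2, 1); ‖a_1‖ = 4.5826, so e_1 = (0.8729, 0.4364, 0.2182).
e_1·a_2 = 0.8729·1 + 0.4364·(-1) + 0.2182·(-4) = -0.4364.
u_2 = a_2 + 0.4364·e_1 = (1.3810, -0.8095, -3.9048).
r_{22} = ‖u_2‖ = 4.2201.

r_{22} = 4.2201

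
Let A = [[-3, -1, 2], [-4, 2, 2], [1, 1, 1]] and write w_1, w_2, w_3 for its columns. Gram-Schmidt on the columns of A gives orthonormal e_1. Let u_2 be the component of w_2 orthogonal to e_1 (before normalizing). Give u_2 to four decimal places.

w_1 = (-3, -4, 1); ‖w_1‖ = 5.0990, so e_1 = (-0.5883, -0.7845, 0.1961).
e_1·w_2 = (-0.5883)·(-1) + (-0.7845)·2 + 0.1961·1 = -0.7845.
u_2 = w_2 + 0.7845·e_1 = (-1.4615, 1.3846, 1.1538).

u_2 = (-1.4615, 1.3846, 1.1538)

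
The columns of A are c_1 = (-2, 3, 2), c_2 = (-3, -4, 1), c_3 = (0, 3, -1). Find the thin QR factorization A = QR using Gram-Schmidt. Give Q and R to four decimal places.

c_1 = (-2, 3, 2); ‖c_1‖ = 4.1231, so q_1 = (-0.4851, 0.7276, 0.4851).
q_1·c_2 = (-0.4851)·(-3) + 0.7276·(-4) + 0.4851·1 = -0.9701.
u_2 = c_2 + 0.9701·q_1 = (-3.4706, -3.2941, 1.4706).
‖u_2‖ = 5.0059, so q_2 = (-0.6933, -0.6580, 0.2938).
q_1·c_3 = (-0.4851)·0 + 0.7276·3 + 0.4851·(-1) = 1.6977; q_2·c_3 = (-0.6933)·0 + (-0.6580)·3 + 0.2938·(-1) = -2.2679.
u_3 = c_3 − 1.6977·q_1 + 2.2679·q_2 = (-0.7488, 0.2723, -1.1573).
‖u_3‖ = 1.4051, so q_3 = (-0.5330, 0.1938, -0.8237).

Q = [[-0.4851, -0.6933, -0.5330], [0.7276, -0.6580, 0.1938], [0.4851, 0.2938, -0.8237]], R = [[4.1231, -0.9701, 1.6977], [0.0000, 5.0059, -2.2679], [0.0000, 0.0000, 1.4051]]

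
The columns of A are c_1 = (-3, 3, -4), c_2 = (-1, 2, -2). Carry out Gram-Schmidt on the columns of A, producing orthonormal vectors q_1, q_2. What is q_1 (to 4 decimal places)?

q_1 = (-0.5145, 0.5145, -0.6860)

c_1 = (-3, 3, -4); ‖c_1‖ = 5.8310, so q_1 = (-0.5145, 0.5145, -0.6860).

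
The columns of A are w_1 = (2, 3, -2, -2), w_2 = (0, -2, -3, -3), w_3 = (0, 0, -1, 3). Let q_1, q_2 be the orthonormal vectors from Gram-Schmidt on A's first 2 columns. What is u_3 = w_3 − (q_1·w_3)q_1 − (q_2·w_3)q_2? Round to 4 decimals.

u_3 = (0.2441, -0.1127, -1.9624, 2.0376)

w_1 = (2, 3, -2, -2); ‖w_1‖ = 4.5826, so q_1 = (0.4364, 0.6547, -0.4364, -0.4364).
q_1·w_2 = 0.4364·0 + 0.6547·(-2) + (-0.4364)·(-3) + (-0.4364)·(-3) = 1.3093.
u_2 = w_2 − 1.3093·q_1 = (-0.5714, -2.8571, -2.4286, -2.4286).
‖u_2‖ = 4.5040, so q_2 = (-0.1269, -0.6344, -0.5392, -0.5392).
q_1·w_3 = 0.4364·0 + 0.6547·0 + (-0.4364)·(-1) + (-0.4364)·3 = -0.8729; q_2·w_3 = (-0.1269)·0 + (-0.6344)·0 + (-0.5392)·(-1) + (-0.5392)·3 = -1.0784.
u_3 = w_3 + 0.8729·q_1 + 1.0784·q_2 = (0.2441, -0.1127, -1.9624, 2.0376).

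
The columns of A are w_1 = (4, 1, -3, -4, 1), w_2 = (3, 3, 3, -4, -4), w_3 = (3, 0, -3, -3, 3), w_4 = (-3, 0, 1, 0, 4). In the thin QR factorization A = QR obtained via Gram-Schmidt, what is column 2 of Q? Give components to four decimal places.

w_1 = (4, 1, -3, -4, 1); ‖w_1‖ = 6.5574, so q_1 = (0.6100, 0.1525, -0.4575, -0.6100, 0.1525).
q_1·w_2 = 0.6100·3 + 0.1525·3 + (-0.4575)·3 + (-0.6100)·(-4) + 0.1525·(-4) = 2.7450.
u_2 = w_2 − 2.7450·q_1 = (1.3256, 2.5814, 4.2558, -2.3256, -4.4186).
‖u_2‖ = 7.1739, so q_2 = (0.1848, 0.3598, 0.5932, -0.3242, -0.6159).

q_2 = (0.1848, 0.3598, 0.5932, -0.3242, -0.6159)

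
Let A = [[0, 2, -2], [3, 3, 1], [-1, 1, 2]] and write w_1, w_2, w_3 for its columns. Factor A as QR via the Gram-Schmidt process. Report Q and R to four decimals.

Q = [[0.0000, 0.7255, -0.6882], [0.9487, 0.2176, 0.2294], [-0.3162, 0.6529, 0.6882]], R = [[3.1623, 2.5298, 0.3162], [0.0000, 2.7568, 0.0725], [0.0000, 0.0000, 2.9824]]

w_1 = (0, 3, -1); ‖w_1‖ = 3.1623, so q_1 = (0.0000, 0.9487, -0.3162).
q_1·w_2 = 0.0000·2 + 0.9487·3 + (-0.3162)·1 = 2.5298.
u_2 = w_2 − 2.5298·q_1 = (2.0000, 0.6000, 1.8000).
‖u_2‖ = 2.7568, so q_2 = (0.7255, 0.2176, 0.6529).
q_1·w_3 = 0.0000·(-2) + 0.9487·1 + (-0.3162)·2 = 0.3162; q_2·w_3 = 0.7255·(-2) + 0.2176·1 + 0.6529·2 = 0.0725.
u_3 = w_3 − 0.3162·q_1 − 0.0725·q_2 = (-2.0526, 0.6842, 2.0526).
‖u_3‖ = 2.9824, so q_3 = (-0.6882, 0.2294, 0.6882).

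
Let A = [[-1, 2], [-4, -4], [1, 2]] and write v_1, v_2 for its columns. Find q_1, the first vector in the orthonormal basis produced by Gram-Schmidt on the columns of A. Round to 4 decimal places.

v_1 = (-1, -4, 1); ‖v_1‖ = 4.2426, so q_1 = (-0.2357, -0.9428, 0.2357).

q_1 = (-0.2357, -0.9428, 0.2357)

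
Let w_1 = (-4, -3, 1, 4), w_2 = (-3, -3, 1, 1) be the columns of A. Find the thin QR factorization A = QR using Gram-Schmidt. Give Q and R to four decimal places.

w_1 = (-4, -3, 1, 4); ‖w_1‖ = 6.4807, so q_1 = (-0.6172, -0.4629, 0.1543, 0.6172).
q_1·w_2 = (-0.6172)·(-3) + (-0.4629)·(-3) + 0.1543·1 + 0.6172·1 = 4.0119.
u_2 = w_2 − 4.0119·q_1 = (-0.5238, -1.1429, 0.3810, -1.4762).
‖u_2‖ = 1.9760, so q_2 = (-0.2651, -0.5784, 0.1928, -0.7470).

Q = [[-0.6172, -0.2651], [-0.4629, -0.5784], [0.1543, 0.1928], [0.6172, -0.7470]], R = [[6.4807, 4.0119], [0.0000, 1.9760]]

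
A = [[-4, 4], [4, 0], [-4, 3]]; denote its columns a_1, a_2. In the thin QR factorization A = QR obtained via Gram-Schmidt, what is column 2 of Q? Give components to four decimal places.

a_1 = (-4, 4, -4); ‖a_1‖ = 6.9282, so e_1 = (-0.5774, 0.5774, -0.5774).
e_1·a_2 = (-0.5774)·4 + 0.5774·0 + (-0.5774)·3 = -4.0415.
u_2 = a_2 + 4.0415·e_1 = (1.6667, 2.3333, 0.6667).
‖u_2‖ = 2.9439, so e_2 = (0.5661, 0.7926, 0.2265).

e_2 = (0.5661, 0.7926, 0.2265)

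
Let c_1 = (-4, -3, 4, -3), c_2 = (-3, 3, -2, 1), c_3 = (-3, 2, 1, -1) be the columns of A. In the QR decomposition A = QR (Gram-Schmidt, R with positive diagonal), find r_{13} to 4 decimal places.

r_{13} = 1.8385

q_1 = c_1/‖c_1‖ = (-4, -3, 4, -3)/7.0711 = (-0.5657, -0.4243, 0.5657, -0.4243).
r_{13} = q_1·c_3 = 1.8385.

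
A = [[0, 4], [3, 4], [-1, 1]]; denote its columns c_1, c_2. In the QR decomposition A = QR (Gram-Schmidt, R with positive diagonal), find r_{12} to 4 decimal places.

q_1 = c_1/‖c_1‖ = (0, 3, -1)/3.1623 = (0.0000, 0.9487, -0.3162).
r_{12} = q_1·c_2 = 3.4785.

r_{12} = 3.4785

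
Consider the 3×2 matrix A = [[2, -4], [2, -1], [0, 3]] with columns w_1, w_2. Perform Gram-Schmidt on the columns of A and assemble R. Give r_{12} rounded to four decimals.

r_{12} = -3.5355

w_1 = (2, 2, 0); ‖w_1‖ = 2.8284, so q_1 = (0.7071, 0.7071, 0.0000).
r_{12} = q_1·w_2 = -3.5355.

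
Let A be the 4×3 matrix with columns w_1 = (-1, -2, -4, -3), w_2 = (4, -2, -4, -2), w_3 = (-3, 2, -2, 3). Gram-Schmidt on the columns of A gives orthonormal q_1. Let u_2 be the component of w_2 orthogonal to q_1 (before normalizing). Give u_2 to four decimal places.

w_1 = (-1, -2, -4, -3); ‖w_1‖ = 5.4772, so q_1 = (-0.1826, -0.3651, -0.7303, -0.5477).
q_1·w_2 = (-0.1826)·4 + (-0.3651)·(-2) + (-0.7303)·(-4) + (-0.5477)·(-2) = 4.0166.
u_2 = w_2 − 4.0166·q_1 = (4.7333, -0.5333, -1.0667, 0.2000).

u_2 = (4.7333, -0.5333, -1.0667, 0.2000)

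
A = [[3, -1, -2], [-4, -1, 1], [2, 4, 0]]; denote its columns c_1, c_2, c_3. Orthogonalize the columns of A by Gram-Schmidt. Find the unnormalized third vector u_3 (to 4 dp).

u_3 = (-0.4444, -0.4444, -0.2222)

q_1 = c_1/‖c_1‖ = (3, -4, 2)/5.3852 = (0.5571, -0.7428, 0.3714).
r_{12} = q_1·c_2 = 1.6713.
u_2 = c_2 − 1.6713·q_1 = (-1.9310, 0.2414, 3.3793).
‖u_2‖ = 3.8996, so q_2 = (-0.4952, 0.0619, 0.8666).
r_{13} = q_1·c_3 = -1.8570; r_{23} = q_2·c_3 = 1.0523.
u_3 = c_3 + 1.8570·q_1 − 1.0523·q_2 = (-0.4444, -0.4444, -0.2222).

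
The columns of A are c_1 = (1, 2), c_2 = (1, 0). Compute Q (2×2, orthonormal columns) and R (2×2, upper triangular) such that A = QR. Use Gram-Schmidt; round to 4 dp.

q_1 = c_1/‖c_1‖ = (1, 2)/2.2361 = (0.4472, 0.8944).
r_{12} = q_1·c_2 = 0.4472.
u_2 = c_2 − 0.4472·q_1 = (0.8000, -0.4000).
‖u_2‖ = 0.8944, so q_2 = (0.8944, -0.4472).

Q = [[0.4472, 0.8944], [0.8944, -0.4472]], R = [[2.2361, 0.4472], [0.0000, 0.8944]]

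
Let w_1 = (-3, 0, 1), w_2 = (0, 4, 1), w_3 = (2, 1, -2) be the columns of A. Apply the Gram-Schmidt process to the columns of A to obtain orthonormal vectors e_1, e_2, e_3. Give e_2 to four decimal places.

w_1 = (-3, 0, 1); ‖w_1‖ = 3.1623, so e_1 = (-0.9487, 0.0000, 0.3162).
e_1·w_2 = (-0.9487)·0 + 0.0000·4 + 0.3162·1 = 0.3162.
u_2 = w_2 − 0.3162·e_1 = (0.3000, 4.0000, 0.9000).
‖u_2‖ = 4.1110, so e_2 = (0.0730, 0.9730, 0.2189).

e_2 = (0.0730, 0.9730, 0.2189)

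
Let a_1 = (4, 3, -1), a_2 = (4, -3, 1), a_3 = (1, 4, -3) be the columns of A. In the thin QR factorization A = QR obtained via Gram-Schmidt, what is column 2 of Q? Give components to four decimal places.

e_2 = (0.6202, -0.7442, 0.2481)

a_1 = (4, 3, -1); ‖a_1‖ = 5.0990, so e_1 = (0.7845, 0.5883, -0.1961).
e_1·a_2 = 0.7845·4 + 0.5883·(-3) + (-0.1961)·1 = 1.1767.
u_2 = a_2 − 1.1767·e_1 = (3.0769, -3.6923, 1.2308).
‖u_2‖ = 4.9614, so e_2 = (0.6202, -0.7442, 0.2481).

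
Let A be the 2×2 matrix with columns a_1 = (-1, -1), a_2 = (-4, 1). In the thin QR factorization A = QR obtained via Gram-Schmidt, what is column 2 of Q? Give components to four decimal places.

e_1 = a_1/‖a_1‖ = (-1, -1)/1.4142 = (-0.7071, -0.7071).
r_{12} = e_1·a_2 = 2.1213.
u_2 = a_2 − 2.1213·e_1 = (-2.5000, 2.5000).
‖u_2‖ = 3.5355, so e_2 = (-0.7071, 0.7071).

e_2 = (-0.7071, 0.7071)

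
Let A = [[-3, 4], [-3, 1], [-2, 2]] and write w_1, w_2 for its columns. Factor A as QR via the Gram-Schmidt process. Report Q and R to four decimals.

Q = [[-0.6396, 0.6576], [-0.6396, -0.7425], [-0.4264, 0.1273]], R = [[4.6904, -4.0508], [0.0000, 2.1426]]

e_1 = w_1/‖w_1‖ = (-3, -3, -2)/4.6904 = (-0.6396, -0.6396, -0.4264).
r_{12} = e_1·w_2 = -4.0508.
u_2 = w_2 + 4.0508·e_1 = (1.4091, -1.5909, 0.2727).
‖u_2‖ = 2.1426, so e_2 = (0.6576, -0.7425, 0.1273).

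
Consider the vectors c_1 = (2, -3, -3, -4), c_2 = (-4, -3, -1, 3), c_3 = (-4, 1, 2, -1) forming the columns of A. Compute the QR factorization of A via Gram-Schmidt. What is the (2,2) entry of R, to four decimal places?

r_{22} = 5.7720

c_1 = (2, -3, -3, -4); ‖c_1‖ = 6.1644, so q_1 = (0.3244, -0.4867, -0.4867, -0.6489).
q_1·c_2 = 0.3244·(-4) + (-0.4867)·(-3) + (-0.4867)·(-1) + (-0.6489)·3 = -1.2978.
u_2 = c_2 + 1.2978·q_1 = (-3.5789, -3.6316, -1.6316, 2.1579).
r_{22} = ‖u_2‖ = 5.7720.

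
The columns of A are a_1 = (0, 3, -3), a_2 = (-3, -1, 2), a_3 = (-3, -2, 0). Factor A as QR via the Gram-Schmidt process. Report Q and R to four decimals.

Q = [[0.0000, -0.9733, -0.2294], [0.7071, 0.1622, -0.6882], [-0.7071, 0.1622, -0.6882]], R = [[4.2426, -2.1213, -1.4142], [0.0000, 3.0822, 2.5955], [0.0000, 0.0000, 2.0647]]

a_1 = (0, 3, -3); ‖a_1‖ = 4.2426, so q_1 = (0.0000, 0.7071, -0.7071).
q_1·a_2 = 0.0000·(-3) + 0.7071·(-1) + (-0.7071)·2 = -2.1213.
u_2 = a_2 + 2.1213·q_1 = (-3.0000, 0.5000, 0.5000).
‖u_2‖ = 3.0822, so q_2 = (-0.9733, 0.1622, 0.1622).
q_1·a_3 = 0.0000·(-3) + 0.7071·(-2) + (-0.7071)·0 = -1.4142; q_2·a_3 = (-0.9733)·(-3) + 0.1622·(-2) + 0.1622·0 = 2.5955.
u_3 = a_3 + 1.4142·q_1 − 2.5955·q_2 = (-0.4737, -1.4211, -1.4211).
‖u_3‖ = 2.0647, so q_3 = (-0.2294, -0.6882, -0.6882).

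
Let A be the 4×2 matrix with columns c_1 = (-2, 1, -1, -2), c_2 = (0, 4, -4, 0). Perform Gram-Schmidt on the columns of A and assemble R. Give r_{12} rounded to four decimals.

r_{12} = 2.5298

q_1 = c_1/‖c_1‖ = (-2, 1, -1, -2)/3.1623 = (-0.6325, 0.3162, -0.3162, -0.6325).
r_{12} = q_1·c_2 = 2.5298.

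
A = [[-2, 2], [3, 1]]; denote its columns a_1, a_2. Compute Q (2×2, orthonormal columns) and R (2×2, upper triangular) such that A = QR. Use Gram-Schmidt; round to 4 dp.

a_1 = (-2, 3); ‖a_1‖ = 3.6056, so q_1 = (-0.5547, 0.8321).
q_1·a_2 = (-0.5547)·2 + 0.8321·1 = -0.2774.
u_2 = a_2 + 0.2774·q_1 = (1.8462, 1.2308).
‖u_2‖ = 2.2188, so q_2 = (0.8321, 0.5547).

Q = [[-0.5547, 0.8321], [0.8321, 0.5547]], R = [[3.6056, -0.2774], [0.0000, 2.2188]]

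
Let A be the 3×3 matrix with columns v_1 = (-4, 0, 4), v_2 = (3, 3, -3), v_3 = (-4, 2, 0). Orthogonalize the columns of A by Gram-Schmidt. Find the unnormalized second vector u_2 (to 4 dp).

u_2 = (0.0000, 3.0000, 0.0000)

v_1 = (-4, 0, 4); ‖v_1‖ = 5.6569, so q_1 = (-0.7071, 0.0000, 0.7071).
q_1·v_2 = (-0.7071)·3 + 0.0000·3 + 0.7071·(-3) = -4.2426.
u_2 = v_2 + 4.2426·q_1 = (0.0000, 3.0000, 0.0000).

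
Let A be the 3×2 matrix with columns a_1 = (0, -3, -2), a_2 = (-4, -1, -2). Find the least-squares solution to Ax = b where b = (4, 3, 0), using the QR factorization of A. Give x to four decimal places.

a_1 = (0, -3, -2); ‖a_1‖ = 3.6056, so q_1 = (0.0000, -0.8321, -0.5547).
q_1·a_2 = 0.0000·(-4) + (-0.8321)·(-1) + (-0.5547)·(-2) = 1.9415.
u_2 = a_2 − 1.9415·q_1 = (-4.0000, 0.6154, -0.9231).
‖u_2‖ = 4.1510, so q_2 = (-0.9636, 0.1482, -0.2224).
Qᵀb = (-2.4962, -3.4097).
Back-substitute: x_2 = -3.4097/4.1510 = -0.8214.
x_1 = (-2.4962 − 1.9415·(-0.8214))/3.6056 = -0.2500.

x = (-0.2500, -0.8214)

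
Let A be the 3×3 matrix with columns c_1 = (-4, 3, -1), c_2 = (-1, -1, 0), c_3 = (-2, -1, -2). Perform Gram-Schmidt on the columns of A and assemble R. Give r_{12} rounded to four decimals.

r_{12} = 0.1961

q_1 = c_1/‖c_1‖ = (-4, 3, -1)/5.0990 = (-0.7845, 0.5883, -0.1961).
r_{12} = q_1·c_2 = 0.1961.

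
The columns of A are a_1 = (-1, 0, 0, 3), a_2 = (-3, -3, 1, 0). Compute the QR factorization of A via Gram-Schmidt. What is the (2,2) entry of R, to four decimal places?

r_{22} = 4.2544

a_1 = (-1, 0, 0, 3); ‖a_1‖ = 3.1623, so q_1 = (-0.3162, 0.0000, 0.0000, 0.9487).
q_1·a_2 = (-0.3162)·(-3) + 0.0000·(-3) + 0.0000·1 + 0.9487·0 = 0.9487.
u_2 = a_2 − 0.9487·q_1 = (-2.7000, -3.0000, 1.0000, -0.9000).
r_{22} = ‖u_2‖ = 4.2544.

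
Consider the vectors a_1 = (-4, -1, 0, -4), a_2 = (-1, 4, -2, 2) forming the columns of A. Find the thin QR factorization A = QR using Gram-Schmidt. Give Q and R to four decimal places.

Q = [[-0.6963, -0.4102], [-0.1741, 0.7825], [0.0000, -0.4165], [-0.6963, 0.2146]], R = [[5.7446, -1.3926], [0.0000, 4.8021]]

a_1 = (-4, -1, 0, -4); ‖a_1‖ = 5.7446, so q_1 = (-0.6963, -0.1741, 0.0000, -0.6963).
q_1·a_2 = (-0.6963)·(-1) + (-0.1741)·4 + 0.0000·(-2) + (-0.6963)·2 = -1.3926.
u_2 = a_2 + 1.3926·q_1 = (-1.9697, 3.7576, -2.0000, 1.0303).
‖u_2‖ = 4.8021, so q_2 = (-0.4102, 0.7825, -0.4165, 0.2146).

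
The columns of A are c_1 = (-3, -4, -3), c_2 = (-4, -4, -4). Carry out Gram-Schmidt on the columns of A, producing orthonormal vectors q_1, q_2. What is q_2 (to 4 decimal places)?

c_1 = (-3, -4, -3); ‖c_1‖ = 5.8310, so q_1 = (-0.5145, -0.6860, -0.5145).
q_1·c_2 = (-0.5145)·(-4) + (-0.6860)·(-4) + (-0.5145)·(-4) = 6.8599.
u_2 = c_2 − 6.8599·q_1 = (-0.4706, 0.7059, -0.4706).
‖u_2‖ = 0.9701, so q_2 = (-0.4851, 0.7276, -0.4851).

q_2 = (-0.4851, 0.7276, -0.4851)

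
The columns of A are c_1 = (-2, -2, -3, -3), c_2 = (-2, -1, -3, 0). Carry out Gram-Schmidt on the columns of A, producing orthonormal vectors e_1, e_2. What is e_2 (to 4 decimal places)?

c_1 = (-2, -2, -3, -3); ‖c_1‖ = 5.0990, so e_1 = (-0.3922, -0.3922, -0.5883, -0.5883).
e_1·c_2 = (-0.3922)·(-2) + (-0.3922)·(-1) + (-0.5883)·(-3) + (-0.5883)·0 = 2.9417.
u_2 = c_2 − 2.9417·e_1 = (-0.8462, 0.1538, -1.2692, 1.7308).
‖u_2‖ = 2.3122, so e_2 = (-0.3660, 0.0665, -0.5489, 0.7485).

e_2 = (-0.3660, 0.0665, -0.5489, 0.7485)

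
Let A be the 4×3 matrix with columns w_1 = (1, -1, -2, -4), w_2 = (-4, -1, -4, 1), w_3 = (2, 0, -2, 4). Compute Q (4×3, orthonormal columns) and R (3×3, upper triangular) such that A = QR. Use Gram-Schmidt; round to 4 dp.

w_1 = (1, -1, -2, -4); ‖w_1‖ = 4.6904, so q_1 = (0.2132, -0.2132, -0.4264, -0.8528).
q_1·w_2 = 0.2132·(-4) + (-0.2132)·(-1) + (-0.4264)·(-4) + (-0.8528)·1 = 0.2132.
u_2 = w_2 − 0.2132·q_1 = (-4.0455, -0.9545, -3.9091, 1.1818).
‖u_2‖ = 5.8271, so q_2 = (-0.6943, -0.1638, -0.6709, 0.2028).
q_1·w_3 = 0.2132·2 + (-0.2132)·0 + (-0.4264)·(-2) + (-0.8528)·4 = -2.1320; q_2·w_3 = (-0.6943)·2 + (-0.1638)·0 + (-0.6709)·(-2) + 0.2028·4 = 0.7645.
u_3 = w_3 + 2.1320·q_1 − 0.7645·q_2 = (2.9853, -0.3293, -2.3963, 2.0268).
‖u_3‖ = 4.3440, so q_3 = (0.6872, -0.0758, -0.5516, 0.4666).

Q = [[0.2132, -0.6943, 0.6872], [-0.2132, -0.1638, -0.0758], [-0.4264, -0.6709, -0.5516], [-0.8528, 0.2028, 0.4666]], R = [[4.6904, 0.2132, -2.1320], [0.0000, 5.8271, 0.7645], [0.0000, 0.0000, 4.3440]]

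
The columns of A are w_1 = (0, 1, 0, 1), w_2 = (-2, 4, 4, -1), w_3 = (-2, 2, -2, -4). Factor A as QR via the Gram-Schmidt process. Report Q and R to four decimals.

w_1 = (0, 1, 0, 1); ‖w_1‖ = 1.4142, so q_1 = (0.0000, 0.7071, 0.0000, 0.7071).
q_1·w_2 = 0.0000·(-2) + 0.7071·4 + 0.0000·4 + 0.7071·(-1) = 2.1213.
u_2 = w_2 − 2.1213·q_1 = (-2.0000, 2.5000, 4.0000, -2.5000).
‖u_2‖ = 5.7009, so q_2 = (-0.3508, 0.4385, 0.7016, -0.4385).
q_1·w_3 = 0.0000·(-2) + 0.7071·2 + 0.0000·(-2) + 0.7071·(-4) = -1.4142; q_2·w_3 = (-0.3508)·(-2) + 0.4385·2 + 0.7016·(-2) + (-0.4385)·(-4) = 1.9295.
u_3 = w_3 + 1.4142·q_1 − 1.9295·q_2 = (-1.3231, 2.1538, -3.3538, -2.1538).
‖u_3‖ = 4.7198, so q_3 = (-0.2803, 0.4563, -0.7106, -0.4563).

Q = [[0.0000, -0.3508, -0.2803], [0.7071, 0.4385, 0.4563], [0.0000, 0.7016, -0.7106], [0.7071, -0.4385, -0.4563]], R = [[1.4142, 2.1213, -1.4142], [0.0000, 5.7009, 1.9295], [0.0000, 0.0000, 4.7198]]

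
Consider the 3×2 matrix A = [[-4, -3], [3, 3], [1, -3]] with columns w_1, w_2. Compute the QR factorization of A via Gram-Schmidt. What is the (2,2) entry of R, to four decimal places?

r_{22} = 3.8129

w_1 = (-4, 3, 1); ‖w_1‖ = 5.0990, so q_1 = (-0.7845, 0.5883, 0.1961).
q_1·w_2 = (-0.7845)·(-3) + 0.5883·3 + 0.1961·(-3) = 3.5301.
u_2 = w_2 − 3.5301·q_1 = (-0.2308, 0.9231, -3.6923).
r_{22} = ‖u_2‖ = 3.8129.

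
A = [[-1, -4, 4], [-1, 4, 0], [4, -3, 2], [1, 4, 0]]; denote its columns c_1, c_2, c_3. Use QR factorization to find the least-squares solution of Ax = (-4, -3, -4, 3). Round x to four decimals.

c_1 = (-1, -1, 4, 1); ‖c_1‖ = 4.3589, so e_1 = (-0.2294, -0.2294, 0.9177, 0.2294).
e_1·c_2 = (-0.2294)·(-4) + (-0.2294)·4 + 0.9177·(-3) + 0.2294·4 = -1.8353.
u_2 = c_2 + 1.8353·e_1 = (-4.4211, 3.5789, -1.3158, 4.4211).
‖u_2‖ = 7.3234, so e_2 = (-0.6037, 0.4887, -0.1797, 0.6037).
e_1·c_3 = (-0.2294)·4 + (-0.2294)·0 + 0.9177·2 + 0.2294·0 = 0.9177; e_2·c_3 = (-0.6037)·4 + 0.4887·0 + (-0.1797)·2 + 0.6037·0 = -2.7741.
u_3 = c_3 − 0.9177·e_1 + 2.7741·e_2 = (2.5358, 1.5662, 0.6595, 1.4642).
‖u_3‖ = 3.3856, so e_3 = (0.7490, 0.4626, 0.1948, 0.4325).
Qᵀb = (-1.3765, 3.4784, -3.8656).
Back-substitute: x_3 = -3.8656/3.3856 = -1.1418.
x_2 = (3.4784 + 2.7741·(-1.1418))/7.3234 = 0.0425.
x_1 = (-1.3765 + 1.8353·0.0425 − 0.9177·(-1.1418))/4.3589 = -0.0575.

x = (-0.0575, 0.0425, -1.1418)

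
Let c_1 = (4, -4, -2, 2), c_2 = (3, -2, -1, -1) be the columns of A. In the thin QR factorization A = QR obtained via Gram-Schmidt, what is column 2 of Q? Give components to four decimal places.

q_2 = (0.4472, 0.0000, 0.0000, -0.8944)

q_1 = c_1/‖c_1‖ = (4, -4, -2, 2)/6.3246 = (0.6325, -0.6325, -0.3162, 0.3162).
r_{12} = q_1·c_2 = 3.1623.
u_2 = c_2 − 3.1623·q_1 = (1.0000, 0.0000, 0.0000, -2.0000).
‖u_2‖ = 2.2361, so q_2 = (0.4472, 0.0000, 0.0000, -0.8944).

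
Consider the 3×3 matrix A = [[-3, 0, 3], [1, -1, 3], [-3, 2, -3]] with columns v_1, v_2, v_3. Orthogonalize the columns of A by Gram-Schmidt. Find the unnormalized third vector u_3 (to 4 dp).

v_1 = (-3, 1, -3); ‖v_1‖ = 4.3589, so e_1 = (-0.6882, 0.2294, -0.6882).
e_1·v_2 = (-0.6882)·0 + 0.2294·(-1) + (-0.6882)·2 = -1.6059.
u_2 = v_2 + 1.6059·e_1 = (-1.1053, -0.6316, 0.8947).
‖u_2‖ = 1.5560, so e_2 = (-0.7103, -0.4059, 0.5750).
e_1·v_3 = (-0.6882)·3 + 0.2294·3 + (-0.6882)·(-3) = 0.6882; e_2·v_3 = (-0.7103)·3 + (-0.4059)·3 + 0.5750·(-3) = -5.0738.
u_3 = v_3 − 0.6882·e_1 + 5.0738·e_2 = (-0.1304, 0.7826, 0.3913).

u_3 = (-0.1304, 0.7826, 0.3913)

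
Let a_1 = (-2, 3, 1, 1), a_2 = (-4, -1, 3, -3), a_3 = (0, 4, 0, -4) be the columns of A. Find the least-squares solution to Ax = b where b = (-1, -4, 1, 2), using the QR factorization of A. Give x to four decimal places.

a_1 = (-2, 3, 1, 1); ‖a_1‖ = 3.8730, so e_1 = (-0.5164, 0.7746, 0.2582, 0.2582).
e_1·a_2 = (-0.5164)·(-4) + 0.7746·(-1) + 0.2582·3 + 0.2582·(-3) = 1.2910.
u_2 = a_2 − 1.2910·e_1 = (-3.3333, -2.0000, 2.6667, -3.3333).
‖u_2‖ = 5.7735, so e_2 = (-0.5774, -0.3464, 0.4619, -0.5774).
e_1·a_3 = (-0.5164)·0 + 0.7746·4 + 0.2582·0 + 0.2582·(-4) = 2.0656; e_2·a_3 = (-0.5774)·0 + (-0.3464)·4 + 0.4619·0 + (-0.5774)·(-4) = 0.9238.
u_3 = a_3 − 2.0656·e_1 − 0.9238·e_2 = (1.6000, 2.7200, -0.9600, -4.0000).
‖u_3‖ = 5.1846, so e_3 = (0.3086, 0.5246, -0.1852, -0.7715).
Qᵀb = (-1.8074, 1.2702, -4.1353).
Back-substitute: x_3 = -4.1353/5.1846 = -0.7976.
x_2 = (1.2702 − 0.9238·(-0.7976))/5.7735 = 0.3476.
x_1 = (-1.8074 − 1.2910·0.3476 − 2.0656·(-0.7976))/3.8730 = -0.1571.

x = (-0.1571, 0.3476, -0.7976)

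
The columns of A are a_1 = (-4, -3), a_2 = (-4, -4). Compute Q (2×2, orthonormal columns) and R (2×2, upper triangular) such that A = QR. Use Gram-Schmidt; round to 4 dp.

Q = [[-0.8000, 0.6000], [-0.6000, -0.8000]], R = [[5.0000, 5.6000], [0.0000, 0.8000]]

a_1 = (-4, -3); ‖a_1‖ = 5.0000, so e_1 = (-0.8000, -0.6000).
e_1·a_2 = (-0.8000)·(-4) + (-0.6000)·(-4) = 5.6000.
u_2 = a_2 − 5.6000·e_1 = (0.4800, -0.6400).
‖u_2‖ = 0.8000, so e_2 = (0.6000, -0.8000).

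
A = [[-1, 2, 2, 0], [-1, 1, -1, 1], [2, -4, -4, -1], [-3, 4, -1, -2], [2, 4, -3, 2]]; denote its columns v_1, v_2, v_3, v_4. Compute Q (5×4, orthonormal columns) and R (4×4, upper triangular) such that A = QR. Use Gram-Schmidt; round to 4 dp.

Q = [[-0.2294, 0.1887, 0.3293, -0.1556], [-0.2294, 0.0328, -0.3377, 0.8864], [0.4588, -0.3774, -0.6587, -0.2173], [-0.6882, 0.2543, -0.5574, -0.3775], [0.4588, 0.8696, -0.1816, 0.0164]], R = [[4.3589, -3.4412, -2.7530, 1.6059], [0.0000, 6.4154, -1.0091, 1.6408], [0.0000, 0.0000, 4.7332, 1.0726], [0.0000, 0.0000, 0.0000, 1.8917]]

v_1 = (-1, -1, 2, -3, 2); ‖v_1‖ = 4.3589, so e_1 = (-0.2294, -0.2294, 0.4588, -0.6882, 0.4588).
e_1·v_2 = (-0.2294)·2 + (-0.2294)·1 + 0.4588·(-4) + (-0.6882)·4 + 0.4588·4 = -3.4412.
u_2 = v_2 + 3.4412·e_1 = (1.2105, 0.2105, -2.4211, 1.6316, 5.5789).
‖u_2‖ = 6.4154, so e_2 = (0.1887, 0.0328, -0.3774, 0.2543, 0.8696).
e_1·v_3 = (-0.2294)·2 + (-0.2294)·(-1) + 0.4588·(-4) + (-0.6882)·(-1) + 0.4588·(-3) = -2.7530; e_2·v_3 = 0.1887·2 + 0.0328·(-1) + (-0.3774)·(-4) + 0.2543·(-1) + 0.8696·(-3) = -1.0091.
u_3 = v_3 + 2.7530·e_1 + 1.0091·e_2 = (1.5588, -1.5985, -3.1176, -2.6381, -0.8593).
‖u_3‖ = 4.7332, so e_3 = (0.3293, -0.3377, -0.6587, -0.5574, -0.1816).
e_1·v_4 = (-0.2294)·0 + (-0.2294)·1 + 0.4588·(-1) + (-0.6882)·(-2) + 0.4588·2 = 1.6059; e_2·v_4 = 0.1887·0 + 0.0328·1 + (-0.3774)·(-1) + 0.2543·(-2) + 0.8696·2 = 1.6408; e_3·v_4 = 0.3293·0 + (-0.3377)·1 + (-0.6587)·(-1) + (-0.5574)·(-2) + (-0.1816)·2 = 1.0726.
u_4 = v_4 − 1.6059·e_1 − 1.6408·e_2 − 1.0726·e_3 = (-0.2944, 1.6768, -0.4112, -0.7142, 0.0311).
‖u_4‖ = 1.8917, so e_4 = (-0.1556, 0.8864, -0.2173, -0.3775, 0.0164).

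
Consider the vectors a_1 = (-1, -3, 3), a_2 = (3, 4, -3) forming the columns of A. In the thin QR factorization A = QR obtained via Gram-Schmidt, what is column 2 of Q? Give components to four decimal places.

q_1 = a_1/‖a_1‖ = (-1, -3, 3)/4.3589 = (-0.2294, -0.6882, 0.6882).
r_{12} = q_1·a_2 = -5.5060.
u_2 = a_2 + 5.5060·q_1 = (1.7368, 0.2105, 0.7895).
‖u_2‖ = 1.9194, so q_2 = (0.9049, 0.1097, 0.4113).

q_2 = (0.9049, 0.1097, 0.4113)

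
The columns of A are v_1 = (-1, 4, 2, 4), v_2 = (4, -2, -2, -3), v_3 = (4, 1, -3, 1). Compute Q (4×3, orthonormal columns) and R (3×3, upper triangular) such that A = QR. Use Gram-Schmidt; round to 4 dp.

v_1 = (-1, 4, 2, 4); ‖v_1‖ = 6.0828, so e_1 = (-0.1644, 0.6576, 0.3288, 0.6576).
e_1·v_2 = (-0.1644)·4 + 0.6576·(-2) + 0.3288·(-2) + 0.6576·(-3) = -4.6032.
u_2 = v_2 + 4.6032·e_1 = (3.2432, 1.0270, -0.4865, 0.0270).
‖u_2‖ = 3.4367, so e_2 = (0.9437, 0.2988, -0.1416, 0.0079).
e_1·v_3 = (-0.1644)·4 + 0.6576·1 + 0.3288·(-3) + 0.6576·1 = -0.3288; e_2·v_3 = 0.9437·4 + 0.2988·1 + (-0.1416)·(-3) + 0.0079·1 = 4.5062.
u_3 = v_3 + 0.3288·e_1 − 4.5062·e_2 = (-0.3066, -0.1304, -2.2540, 1.1808).
‖u_3‖ = 2.5663, so e_3 = (-0.1195, -0.0508, -0.8783, 0.4601).

Q = [[-0.1644, 0.9437, -0.1195], [0.6576, 0.2988, -0.0508], [0.3288, -0.1416, -0.8783], [0.6576, 0.0079, 0.4601]], R = [[6.0828, -4.6032, -0.3288], [0.0000, 3.4367, 4.5062], [0.0000, 0.0000, 2.5663]]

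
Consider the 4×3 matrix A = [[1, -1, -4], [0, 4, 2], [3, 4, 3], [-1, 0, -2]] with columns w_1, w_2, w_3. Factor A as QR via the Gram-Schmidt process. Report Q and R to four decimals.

q_1 = w_1/‖w_1‖ = (1, 0, 3, -1)/3.3166 = (0.3015, 0.0000, 0.9045, -0.3015).
r_{12} = q_1·w_2 = 3.3166.
u_2 = w_2 − 3.3166·q_1 = (-2.0000, 4.0000, 1.0000, 1.0000).
‖u_2‖ = 4.6904, so q_2 = (-0.4264, 0.8528, 0.2132, 0.2132).
r_{13} = q_1·w_3 = 2.1106; r_{23} = q_2·w_3 = 3.6244.
u_3 = w_3 − 2.1106·q_1 − 3.6244·q_2 = (-3.0909, -1.0909, 0.3182, -2.1364).
‖u_3‖ = 3.9254, so q_3 = (-0.7874, -0.2779, 0.0811, -0.5442).

Q = [[0.3015, -0.4264, -0.7874], [0.0000, 0.8528, -0.2779], [0.9045, 0.2132, 0.0811], [-0.3015, 0.2132, -0.5442]], R = [[3.3166, 3.3166, 2.1106], [0.0000, 4.6904, 3.6244], [0.0000, 0.0000, 3.9254]]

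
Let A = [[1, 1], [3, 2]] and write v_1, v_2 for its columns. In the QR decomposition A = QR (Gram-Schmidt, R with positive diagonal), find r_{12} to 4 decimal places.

r_{12} = 2.2136

v_1 = (1, 3); ‖v_1‖ = 3.1623, so q_1 = (0.3162, 0.9487).
r_{12} = q_1·v_2 = 2.2136.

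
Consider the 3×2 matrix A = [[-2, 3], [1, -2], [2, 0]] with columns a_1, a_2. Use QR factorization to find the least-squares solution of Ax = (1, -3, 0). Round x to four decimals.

x = (0.1321, 0.7736)

q_1 = a_1/‖a_1‖ = (-2, 1, 2)/3.0000 = (-0.6667, 0.3333, 0.6667).
r_{12} = q_1·a_2 = -2.6667.
u_2 = a_2 + 2.6667·q_1 = (1.2222, -1.1111, 1.7778).
‖u_2‖ = 2.4267, so q_2 = (0.5037, -0.4579, 0.7326).
Qᵀb = (-1.6667, 1.8773).
Back-substitute: x_2 = 1.8773/2.4267 = 0.7736.
x_1 = (-1.6667 + 2.6667·0.7736)/3.0000 = 0.1321.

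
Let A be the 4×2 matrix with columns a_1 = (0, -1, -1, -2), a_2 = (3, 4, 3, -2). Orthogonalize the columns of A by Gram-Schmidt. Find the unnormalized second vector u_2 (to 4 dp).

a_1 = (0, -1, -1, -2); ‖a_1‖ = 2.4495, so e_1 = (0.0000, -0.4082, -0.4082, -0.8165).
e_1·a_2 = 0.0000·3 + (-0.4082)·4 + (-0.4082)·3 + (-0.8165)·(-2) = -1.2247.
u_2 = a_2 + 1.2247·e_1 = (3.0000, 3.5000, 2.5000, -3.0000).

u_2 = (3.0000, 3.5000, 2.5000, -3.0000)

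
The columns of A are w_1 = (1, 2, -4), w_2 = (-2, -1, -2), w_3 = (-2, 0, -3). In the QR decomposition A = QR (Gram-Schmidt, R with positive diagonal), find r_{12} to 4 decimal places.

r_{12} = 0.8729

q_1 = w_1/‖w_1‖ = (1, 2, -4)/4.5826 = (0.2182, 0.4364, -0.8729).
r_{12} = q_1·w_2 = 0.8729.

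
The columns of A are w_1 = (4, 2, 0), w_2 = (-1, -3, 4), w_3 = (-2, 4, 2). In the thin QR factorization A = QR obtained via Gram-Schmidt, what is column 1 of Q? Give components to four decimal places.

e_1 = w_1/‖w_1‖ = (4, 2, 0)/4.4721 = (0.8944, 0.4472, 0.0000).

e_1 = (0.8944, 0.4472, 0.0000)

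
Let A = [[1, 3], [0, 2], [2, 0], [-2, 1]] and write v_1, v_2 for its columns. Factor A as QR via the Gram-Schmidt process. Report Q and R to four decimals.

v_1 = (1, 0, 2, -2); ‖v_1‖ = 3.0000, so q_1 = (0.3333, 0.0000, 0.6667, -0.6667).
q_1·v_2 = 0.3333·3 + 0.0000·2 + 0.6667·0 + (-0.6667)·1 = 0.3333.
u_2 = v_2 − 0.3333·q_1 = (2.8889, 2.0000, -0.2222, 1.2222).
‖u_2‖ = 3.7268, so q_2 = (0.7752, 0.5367, -0.0596, 0.3280).

Q = [[0.3333, 0.7752], [0.0000, 0.5367], [0.6667, -0.0596], [-0.6667, 0.3280]], R = [[3.0000, 0.3333], [0.0000, 3.7268]]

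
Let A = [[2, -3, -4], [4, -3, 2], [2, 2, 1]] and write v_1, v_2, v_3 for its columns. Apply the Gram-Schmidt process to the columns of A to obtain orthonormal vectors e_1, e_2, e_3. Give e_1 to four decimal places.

e_1 = (0.4082, 0.8165, 0.4082)

v_1 = (2, 4, 2); ‖v_1‖ = 4.8990, so e_1 = (0.4082, 0.8165, 0.4082).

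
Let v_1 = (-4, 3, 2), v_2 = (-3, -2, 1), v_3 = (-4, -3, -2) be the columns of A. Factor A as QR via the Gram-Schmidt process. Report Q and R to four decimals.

v_1 = (-4, 3, 2); ‖v_1‖ = 5.3852, so e_1 = (-0.7428, 0.5571, 0.3714).
e_1·v_2 = (-0.7428)·(-3) + 0.5571·(-2) + 0.3714·1 = 1.4856.
u_2 = v_2 − 1.4856·e_1 = (-1.8966, -2.8276, 0.4483).
‖u_2‖ = 3.4341, so e_2 = (-0.5523, -0.8234, 0.1305).
e_1·v_3 = (-0.7428)·(-4) + 0.5571·(-3) + 0.3714·(-2) = 0.5571; e_2·v_3 = (-0.5523)·(-4) + (-0.8234)·(-3) + 0.1305·(-2) = 4.4182.
u_3 = v_3 − 0.5571·e_1 − 4.4182·e_2 = (-1.1462, 0.3275, -2.7836).
‖u_3‖ = 3.0281, so e_3 = (-0.3785, 0.1081, -0.9193).

Q = [[-0.7428, -0.5523, -0.3785], [0.5571, -0.8234, 0.1081], [0.3714, 0.1305, -0.9193]], R = [[5.3852, 1.4856, 0.5571], [0.0000, 3.4341, 4.4182], [0.0000, 0.0000, 3.0281]]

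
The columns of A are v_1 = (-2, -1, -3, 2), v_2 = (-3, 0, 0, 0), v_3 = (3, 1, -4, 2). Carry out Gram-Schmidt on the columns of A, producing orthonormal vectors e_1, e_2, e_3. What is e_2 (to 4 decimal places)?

e_2 = (-0.8819, 0.1260, 0.3780, -0.2520)

e_1 = v_1/‖v_1‖ = (-2, -1, -3, 2)/4.2426 = (-0.4714, -0.2357, -0.7071, 0.4714).
r_{12} = e_1·v_2 = 1.4142.
u_2 = v_2 − 1.4142·e_1 = (-2.3333, 0.3333, 1.0000, -0.6667).
‖u_2‖ = 2.6458, so e_2 = (-0.8819, 0.1260, 0.3780, -0.2520).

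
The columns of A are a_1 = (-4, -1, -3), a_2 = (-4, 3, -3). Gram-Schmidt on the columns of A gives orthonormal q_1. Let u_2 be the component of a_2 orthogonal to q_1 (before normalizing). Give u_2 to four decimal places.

a_1 = (-4, -1, -3); ‖a_1‖ = 5.0990, so q_1 = (-0.7845, -0.1961, -0.5883).
q_1·a_2 = (-0.7845)·(-4) + (-0.1961)·3 + (-0.5883)·(-3) = 4.3146.
u_2 = a_2 − 4.3146·q_1 = (-0.6154, 3.8462, -0.4615).

u_2 = (-0.6154, 3.8462, -0.4615)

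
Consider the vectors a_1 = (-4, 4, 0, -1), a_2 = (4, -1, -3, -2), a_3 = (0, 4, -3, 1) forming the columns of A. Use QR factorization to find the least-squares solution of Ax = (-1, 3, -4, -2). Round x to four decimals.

x = (0.8564, 0.7877, 0.2612)

a_1 = (-4, 4, 0, -1); ‖a_1‖ = 5.7446, so q_1 = (-0.6963, 0.6963, 0.0000, -0.1741).
q_1·a_2 = (-0.6963)·4 + 0.6963·(-1) + 0.0000·(-3) + (-0.1741)·(-2) = -3.1334.
u_2 = a_2 + 3.1334·q_1 = (1.8182, 1.1818, -3.0000, -2.5455).
‖u_2‖ = 4.4924, so q_2 = (0.4047, 0.2631, -0.6678, -0.5666).
q_1·a_3 = (-0.6963)·0 + 0.6963·4 + 0.0000·(-3) + (-0.1741)·1 = 2.6112; q_2·a_3 = 0.4047·0 + 0.2631·4 + (-0.6678)·(-3) + (-0.5666)·1 = 2.4890.
u_3 = a_3 − 2.6112·q_1 − 2.4890·q_2 = (0.8108, 1.5270, -1.3378, 2.8649).
‖u_3‖ = 3.6037, so q_3 = (0.2250, 0.4237, -0.3712, 0.7950).
Qᵀb = (3.1334, 4.1889, 0.9412).
Back-substitute: x_3 = 0.9412/3.6037 = 0.2612.
x_2 = (4.1889 − 2.4890·0.2612)/4.4924 = 0.7877.
x_1 = (3.1334 + 3.1334·0.7877 − 2.6112·0.2612)/5.7446 = 0.8564.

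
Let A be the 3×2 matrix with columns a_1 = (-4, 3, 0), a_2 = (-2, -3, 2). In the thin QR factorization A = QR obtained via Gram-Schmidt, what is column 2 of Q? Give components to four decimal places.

e_1 = a_1/‖a_1‖ = (-4, 3, 0)/5.0000 = (-0.8000, 0.6000, 0.0000).
r_{12} = e_1·a_2 = -0.2000.
u_2 = a_2 + 0.2000·e_1 = (-2.1600, -2.8800, 2.0000).
‖u_2‖ = 4.1183, so e_2 = (-0.5245, -0.6993, 0.4856).

e_2 = (-0.5245, -0.6993, 0.4856)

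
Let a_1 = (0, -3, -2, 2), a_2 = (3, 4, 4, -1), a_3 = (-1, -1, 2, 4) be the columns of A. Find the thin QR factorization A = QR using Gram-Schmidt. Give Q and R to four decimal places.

a_1 = (0, -3, -2, 2); ‖a_1‖ = 4.1231, so e_1 = (0.0000, -0.7276, -0.4851, 0.4851).
e_1·a_2 = 0.0000·3 + (-0.7276)·4 + (-0.4851)·4 + 0.4851·(-1) = -5.3358.
u_2 = a_2 + 5.3358·e_1 = (3.0000, 0.1176, 1.4118, 1.5882).
‖u_2‖ = 3.6782, so e_2 = (0.8156, 0.0320, 0.3838, 0.4318).
e_1·a_3 = 0.0000·(-1) + (-0.7276)·(-1) + (-0.4851)·2 + 0.4851·4 = 1.6977; e_2·a_3 = 0.8156·(-1) + 0.0320·(-1) + 0.3838·2 + 0.4318·4 = 1.6472.
u_3 = a_3 − 1.6977·e_1 − 1.6472·e_2 = (-2.3435, 0.1826, 2.1913, 2.4652).
‖u_3‖ = 4.0502, so e_3 = (-0.5786, 0.0451, 0.5410, 0.6087).

Q = [[0.0000, 0.8156, -0.5786], [-0.7276, 0.0320, 0.0451], [-0.4851, 0.3838, 0.5410], [0.4851, 0.4318, 0.6087]], R = [[4.1231, -5.3358, 1.6977], [0.0000, 3.6782, 1.6472], [0.0000, 0.0000, 4.0502]]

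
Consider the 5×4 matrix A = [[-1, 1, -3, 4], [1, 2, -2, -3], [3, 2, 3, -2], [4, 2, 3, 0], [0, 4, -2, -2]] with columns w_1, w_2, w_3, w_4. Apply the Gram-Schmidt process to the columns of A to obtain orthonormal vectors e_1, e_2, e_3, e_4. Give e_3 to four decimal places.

w_1 = (-1, 1, 3, 4, 0); ‖w_1‖ = 5.1962, so e_1 = (-0.1925, 0.1925, 0.5774, 0.7698, 0.0000).
e_1·w_2 = (-0.1925)·1 + 0.1925·2 + 0.5774·2 + 0.7698·2 + 0.0000·4 = 2.8868.
u_2 = w_2 − 2.8868·e_1 = (1.5556, 1.4444, 0.3333, -0.2222, 4.0000).
‖u_2‖ = 4.5461, so e_2 = (0.3422, 0.3177, 0.0733, -0.0489, 0.8799).
e_1·w_3 = (-0.1925)·(-3) + 0.1925·(-2) + 0.5774·3 + 0.7698·3 + 0.0000·(-2) = 4.2339; e_2·w_3 = 0.3422·(-3) + 0.3177·(-2) + 0.0733·3 + (-0.0489)·3 + 0.8799·(-2) = -3.3484.
u_3 = w_3 − 4.2339·e_1 + 3.3484·e_2 = (-1.0394, -1.7509, 0.8011, -0.4229, 0.9462).
‖u_3‖ = 2.4212, so e_3 = (-0.4293, -0.7232, 0.3309, -0.1747, 0.3908).

e_3 = (-0.4293, -0.7232, 0.3309, -0.1747, 0.3908)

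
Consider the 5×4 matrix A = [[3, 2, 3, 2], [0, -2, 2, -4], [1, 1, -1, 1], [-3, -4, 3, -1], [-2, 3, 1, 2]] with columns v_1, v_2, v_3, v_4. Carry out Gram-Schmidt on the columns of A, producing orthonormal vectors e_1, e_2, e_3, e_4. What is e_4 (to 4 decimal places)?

e_4 = (0.2448, -0.8341, 0.1488, 0.4272, -0.1992)

v_1 = (3, 0, 1, -3, -2); ‖v_1‖ = 4.7958, so e_1 = (0.6255, 0.0000, 0.2085, -0.6255, -0.4170).
e_1·v_2 = 0.6255·2 + 0.0000·(-2) + 0.2085·1 + (-0.6255)·(-4) + (-0.4170)·3 = 2.7107.
u_2 = v_2 − 2.7107·e_1 = (0.3043, -2.0000, 0.4348, -2.3043, 4.1304).
‖u_2‖ = 5.1626, so e_2 = (0.0590, -0.3874, 0.0842, -0.4464, 0.8001).
e_1·v_3 = 0.6255·3 + 0.0000·2 + 0.2085·(-1) + (-0.6255)·3 + (-0.4170)·1 = -0.6255; e_2·v_3 = 0.0590·3 + (-0.3874)·2 + 0.0842·(-1) + (-0.4464)·3 + 0.8001·1 = -1.2212.
u_3 = v_3 + 0.6255·e_1 + 1.2212·e_2 = (3.4633, 1.5269, -0.7667, 2.0636, 1.7162).
‖u_3‖ = 4.7029, so e_3 = (0.7364, 0.3247, -0.1630, 0.4388, 0.3649).
e_1·v_4 = 0.6255·2 + 0.0000·(-4) + 0.2085·1 + (-0.6255)·(-1) + (-0.4170)·2 = 1.2511; e_2·v_4 = 0.0590·2 + (-0.3874)·(-4) + 0.0842·1 + (-0.4464)·(-1) + 0.8001·2 = 3.7982; e_3·v_4 = 0.7364·2 + 0.3247·(-4) + (-0.1630)·1 + 0.4388·(-1) + 0.3649·2 = 0.3021.
u_4 = v_4 − 1.2511·e_1 − 3.7982·e_2 − 0.3021·e_3 = (0.7710, -2.6266, 0.4685, 1.3454, -0.6274).
‖u_4‖ = 3.1491, so e_4 = (0.2448, -0.8341, 0.1488, 0.4272, -0.1992).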